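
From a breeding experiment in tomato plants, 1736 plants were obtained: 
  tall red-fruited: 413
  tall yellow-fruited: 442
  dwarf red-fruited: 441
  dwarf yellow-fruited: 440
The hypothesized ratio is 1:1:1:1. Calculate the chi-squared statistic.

1.359

The 1:1:1:1 ratio has 4 parts, so with N = 1736 the expected counts are:
  tall red-fruited: 1736 × 1/4 = 434
  tall yellow-fruited: 1736 × 1/4 = 434
  dwarf red-fruited: 1736 × 1/4 = 434
  dwarf yellow-fruited: 1736 × 1/4 = 434
χ² = Σ (O − E)² / E
  tall red-fruited: (413 − 434)² / 434 = 1.0161
  tall yellow-fruited: (442 − 434)² / 434 = 0.1475
  dwarf red-fruited: (441 − 434)² / 434 = 0.1129
  dwarf yellow-fruited: (440 − 434)² / 434 = 0.0829
χ² = 1.0161 + 0.1475 + 0.1129 + 0.0829 = 1.3594 ≈ 1.359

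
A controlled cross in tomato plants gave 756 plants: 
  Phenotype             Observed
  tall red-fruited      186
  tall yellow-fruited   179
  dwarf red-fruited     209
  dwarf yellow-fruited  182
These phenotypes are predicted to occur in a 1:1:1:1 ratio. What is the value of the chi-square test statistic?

2.952

Under the 1:1:1:1 hypothesis (Σ ratio = 4, N = 756):
  tall red-fruited: 756 × 1/4 = 189
  tall yellow-fruited: 756 × 1/4 = 189
  dwarf red-fruited: 756 × 1/4 = 189
  dwarf yellow-fruited: 756 × 1/4 = 189
χ² = Σ (O − E)² / E
  tall red-fruited: (186 − 189)² / 189 = 0.0476
  tall yellow-fruited: (179 − 189)² / 189 = 0.5291
  dwarf red-fruited: (209 − 189)² / 189 = 2.1164
  dwarf yellow-fruited: (182 − 189)² / 189 = 0.2593
χ² = 0.0476 + 0.5291 + 2.1164 + 0.2593 = 2.9524 ≈ 2.952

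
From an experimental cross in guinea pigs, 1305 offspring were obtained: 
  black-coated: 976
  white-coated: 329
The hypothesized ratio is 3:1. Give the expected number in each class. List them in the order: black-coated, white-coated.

978.75, 326.25

The 3:1 ratio has 4 parts, so with N = 1305 the expected counts are:
  black-coated: 1305 × 3/4 = 978.75
  white-coated: 1305 × 1/4 = 326.25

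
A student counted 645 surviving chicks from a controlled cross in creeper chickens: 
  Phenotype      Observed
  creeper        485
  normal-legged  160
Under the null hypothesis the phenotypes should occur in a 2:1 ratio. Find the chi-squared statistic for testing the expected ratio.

Expected counts for N = 645 under a 2:1 ratio (total parts = 3):
  creeper: 645 × 2/3 = 430
  normal-legged: 645 × 1/3 = 215
χ² = Σ (O − E)² / E
  creeper: (485 − 430)² / 430 = 7.0349
  normal-legged: (160 − 215)² / 215 = 14.0698
χ² = 7.0349 + 14.0698 = 21.1047 ≈ 21.105

21.105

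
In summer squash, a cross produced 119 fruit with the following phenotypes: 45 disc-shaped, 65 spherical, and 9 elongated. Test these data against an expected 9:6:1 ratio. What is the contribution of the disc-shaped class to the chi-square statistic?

Total ratio parts = 16. Expected numbers out of 119:
  disc-shaped: 119 × 9/16 = 66.9375
  spherical: 119 × 6/16 = 44.625
  elongated: 119 × 1/16 = 7.4375
Contribution of disc-shaped: (45 − 66.9375)² / 66.9375 = 7.1896

7.190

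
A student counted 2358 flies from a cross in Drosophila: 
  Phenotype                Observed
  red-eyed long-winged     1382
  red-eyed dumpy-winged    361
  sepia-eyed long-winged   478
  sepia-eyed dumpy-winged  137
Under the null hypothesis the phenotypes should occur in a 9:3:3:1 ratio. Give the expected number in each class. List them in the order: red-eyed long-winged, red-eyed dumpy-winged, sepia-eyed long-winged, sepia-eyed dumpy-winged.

The 9:3:3:1 ratio has 16 parts, so with N = 2358 the expected counts are:
  red-eyed long-winged: 2358 × 9/16 = 1326.375
  red-eyed dumpy-winged: 2358 × 3/16 = 442.125
  sepia-eyed long-winged: 2358 × 3/16 = 442.125
  sepia-eyed dumpy-winged: 2358 × 1/16 = 147.375

1326.375, 442.125, 442.125, 147.375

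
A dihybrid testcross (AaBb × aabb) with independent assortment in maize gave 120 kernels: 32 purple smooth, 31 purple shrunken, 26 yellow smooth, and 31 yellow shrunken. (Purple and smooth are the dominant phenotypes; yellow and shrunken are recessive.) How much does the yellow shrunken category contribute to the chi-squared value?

0.033

A dihybrid testcross with independent assortment gives a 1:1:1:1 ratio.
Total ratio parts = 4. Expected numbers out of 120:
  purple smooth: 120 × 1/4 = 30
  purple shrunken: 120 × 1/4 = 30
  yellow smooth: 120 × 1/4 = 30
  yellow shrunken: 120 × 1/4 = 30
Contribution of yellow shrunken: (31 − 30)² / 30 = 0.0333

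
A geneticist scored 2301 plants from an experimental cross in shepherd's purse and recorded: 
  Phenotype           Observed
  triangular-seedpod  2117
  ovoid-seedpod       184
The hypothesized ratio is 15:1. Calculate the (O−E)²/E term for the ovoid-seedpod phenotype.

11.230

Expected counts for N = 2301 under a 15:1 ratio (total parts = 16):
  triangular-seedpod: 2301 × 15/16 = 2157.1875
  ovoid-seedpod: 2301 × 1/16 = 143.8125
Contribution of ovoid-seedpod: (184 − 143.8125)² / 143.8125 = 11.2301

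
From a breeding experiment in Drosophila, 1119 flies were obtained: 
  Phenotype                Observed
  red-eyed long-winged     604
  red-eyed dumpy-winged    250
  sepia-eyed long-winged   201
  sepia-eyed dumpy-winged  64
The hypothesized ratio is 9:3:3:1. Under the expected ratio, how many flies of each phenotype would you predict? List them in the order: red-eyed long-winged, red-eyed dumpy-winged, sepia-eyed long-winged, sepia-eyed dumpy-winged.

Total ratio parts = 16. Expected numbers out of 1119:
  red-eyed long-winged: 1119 × 9/16 = 629.4375
  red-eyed dumpy-winged: 1119 × 3/16 = 209.8125
  sepia-eyed long-winged: 1119 × 3/16 = 209.8125
  sepia-eyed dumpy-winged: 1119 × 1/16 = 69.9375

629.4375, 209.8125, 209.8125, 69.9375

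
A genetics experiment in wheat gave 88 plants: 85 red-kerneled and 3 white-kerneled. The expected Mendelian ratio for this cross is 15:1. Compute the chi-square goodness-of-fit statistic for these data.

Expected counts for N = 88 under a 15:1 ratio (total parts = 16):
  red-kerneled: 88 × 15/16 = 82.5
  white-kerneled: 88 × 1/16 = 5.5
χ² = Σ (O − E)² / E
  red-kerneled: (85 − 82.5)² / 82.5 = 0.0758
  white-kerneled: (3 − 5.5)² / 5.5 = 1.1364
χ² = 0.0758 + 1.1364 = 1.2122 ≈ 1.212

1.212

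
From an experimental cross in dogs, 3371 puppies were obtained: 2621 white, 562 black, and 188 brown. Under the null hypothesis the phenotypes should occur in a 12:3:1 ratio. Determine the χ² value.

Total ratio parts = 16. Expected numbers out of 3371:
  white: 3371 × 12/16 = 2528.25
  black: 3371 × 3/16 = 632.0625
  brown: 3371 × 1/16 = 210.6875
χ² = Σ (O − E)² / E
  white: (2621 − 2528.25)² / 2528.25 = 3.4026
  black: (562 − 632.0625)² / 632.0625 = 7.7662
  brown: (188 − 210.6875)² / 210.6875 = 2.4431
χ² = 3.4026 + 7.7662 + 2.4431 = 13.6119 ≈ 13.612

13.612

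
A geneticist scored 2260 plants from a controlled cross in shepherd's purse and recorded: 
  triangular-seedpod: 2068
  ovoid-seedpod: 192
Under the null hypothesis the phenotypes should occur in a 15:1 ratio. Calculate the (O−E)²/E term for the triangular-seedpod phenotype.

1.216

The 15:1 ratio has 16 parts, so with N = 2260 the expected counts are:
  triangular-seedpod: 2260 × 15/16 = 2118.75
  ovoid-seedpod: 2260 × 1/16 = 141.25
Contribution of triangular-seedpod: (2068 − 2118.75)² / 2118.75 = 1.2156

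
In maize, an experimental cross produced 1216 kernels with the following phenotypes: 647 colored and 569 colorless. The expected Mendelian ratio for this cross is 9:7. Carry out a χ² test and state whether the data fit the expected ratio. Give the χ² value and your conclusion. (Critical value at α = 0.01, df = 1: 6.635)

4.575; consistent

Total ratio parts = 16. Expected numbers out of 1216:
  colored: 1216 × 9/16 = 684
  colorless: 1216 × 7/16 = 532
χ² = Σ (O − E)² / E
  colored: (647 − 684)² / 684 = 2.0015
  colorless: (569 − 532)² / 532 = 2.5733
χ² = 2.0015 + 2.5733 = 4.5748 ≈ 4.575
Degrees of freedom = 2 − 1 = 1; critical value at α = 0.01 is 6.635.
Since 4.575 < 6.635, we fail to reject the null hypothesis — the data are consistent with the 9:7 ratio.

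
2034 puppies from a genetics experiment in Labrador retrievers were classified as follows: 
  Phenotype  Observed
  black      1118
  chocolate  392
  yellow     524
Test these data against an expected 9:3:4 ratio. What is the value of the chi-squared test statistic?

Under the 9:3:4 hypothesis (Σ ratio = 16, N = 2034):
  black: 2034 × 9/16 = 1144.125
  chocolate: 2034 × 3/16 = 381.375
  yellow: 2034 × 4/16 = 508.5
χ² = Σ (O − E)² / E
  black: (1118 − 1144.125)² / 1144.125 = 0.5965
  chocolate: (392 − 381.375)² / 381.375 = 0.2960
  yellow: (524 − 508.5)² / 508.5 = 0.4725
χ² = 0.5965 + 0.2960 + 0.4725 = 1.365

1.365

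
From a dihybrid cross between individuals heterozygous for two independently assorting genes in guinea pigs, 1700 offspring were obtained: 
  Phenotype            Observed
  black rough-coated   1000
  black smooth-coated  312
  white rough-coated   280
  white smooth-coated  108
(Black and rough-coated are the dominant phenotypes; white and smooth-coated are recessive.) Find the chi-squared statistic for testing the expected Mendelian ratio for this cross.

A dihybrid F₂ with independent assortment and complete dominance at both loci gives a 9:3:3:1 phenotypic ratio.
The 9:3:3:1 ratio has 16 parts, so with N = 1700 the expected counts are:
  black rough-coated: 1700 × 9/16 = 956.25
  black smooth-coated: 1700 × 3/16 = 318.75
  white rough-coated: 1700 × 3/16 = 318.75
  white smooth-coated: 1700 × 1/16 = 106.25
χ² = Σ (O − E)² / E
  black rough-coated: (1000 − 956.25)² / 956.25 = 2.0016
  black smooth-coated: (312 − 318.75)² / 318.75 = 0.1429
  white rough-coated: (280 − 318.75)² / 318.75 = 4.7108
  white smooth-coated: (108 − 106.25)² / 106.25 = 0.0288
χ² = 2.0016 + 0.1429 + 4.7108 + 0.0288 = 6.8841 ≈ 6.884

6.884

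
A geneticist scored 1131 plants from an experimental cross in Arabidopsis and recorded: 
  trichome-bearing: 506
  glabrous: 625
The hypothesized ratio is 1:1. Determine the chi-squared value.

12.521

The 1:1 ratio has 2 parts, so with N = 1131 the expected counts are:
  trichome-bearing: 1131 × 1/2 = 565.5
  glabrous: 1131 × 1/2 = 565.5
χ² = Σ (O − E)² / E
  trichome-bearing: (506 − 565.5)² / 565.5 = 6.2604
  glabrous: (625 − 565.5)² / 565.5 = 6.2604
χ² = 6.2604 + 6.2604 = 12.5208 ≈ 12.521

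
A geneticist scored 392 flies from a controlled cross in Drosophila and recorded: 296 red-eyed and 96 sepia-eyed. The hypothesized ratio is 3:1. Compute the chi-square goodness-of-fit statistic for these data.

0.054

Total ratio parts = 4. Expected numbers out of 392:
  red-eyed: 392 × 3/4 = 294
  sepia-eyed: 392 × 1/4 = 98
χ² = Σ (O − E)² / E
  red-eyed: (296 − 294)² / 294 = 0.0136
  sepia-eyed: (96 − 98)² / 98 = 0.0408
χ² = 0.0136 + 0.0408 = 0.0544 ≈ 0.054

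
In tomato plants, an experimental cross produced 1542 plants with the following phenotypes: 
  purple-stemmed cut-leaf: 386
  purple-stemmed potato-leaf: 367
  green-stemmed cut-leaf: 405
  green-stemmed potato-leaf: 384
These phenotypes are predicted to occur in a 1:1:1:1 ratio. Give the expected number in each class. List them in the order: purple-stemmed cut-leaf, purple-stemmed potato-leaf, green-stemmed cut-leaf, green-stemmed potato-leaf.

Expected counts for N = 1542 under a 1:1:1:1 ratio (total parts = 4):
  purple-stemmed cut-leaf: 1542 × 1/4 = 385.5
  purple-stemmed potato-leaf: 1542 × 1/4 = 385.5
  green-stemmed cut-leaf: 1542 × 1/4 = 385.5
  green-stemmed potato-leaf: 1542 × 1/4 = 385.5

385.5, 385.5, 385.5, 385.5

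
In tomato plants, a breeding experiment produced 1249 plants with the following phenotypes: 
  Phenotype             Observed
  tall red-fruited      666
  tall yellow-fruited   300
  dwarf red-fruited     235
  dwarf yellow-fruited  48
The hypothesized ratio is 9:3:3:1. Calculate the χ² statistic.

Total ratio parts = 16. Expected numbers out of 1249:
  tall red-fruited: 1249 × 9/16 = 702.5625
  tall yellow-fruited: 1249 × 3/16 = 234.1875
  dwarf red-fruited: 1249 × 3/16 = 234.1875
  dwarf yellow-fruited: 1249 × 1/16 = 78.0625
χ² = Σ (O − E)² / E
  tall red-fruited: (666 − 702.5625)² / 702.5625 = 1.9028
  tall yellow-fruited: (300 − 234.1875)² / 234.1875 = 18.4949
  dwarf red-fruited: (235 − 234.1875)² / 234.1875 = 0.0028
  dwarf yellow-fruited: (48 − 78.0625)² / 78.0625 = 11.5773
χ² = 1.9028 + 18.4949 + 0.0028 + 11.5773 = 31.9778 ≈ 31.978

31.978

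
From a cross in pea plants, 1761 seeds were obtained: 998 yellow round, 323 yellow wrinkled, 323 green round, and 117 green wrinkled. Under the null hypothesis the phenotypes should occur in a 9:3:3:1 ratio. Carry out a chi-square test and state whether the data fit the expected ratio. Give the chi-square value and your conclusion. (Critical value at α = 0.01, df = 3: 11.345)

Under the 9:3:3:1 hypothesis (Σ ratio = 16, N = 1761):
  yellow round: 1761 × 9/16 = 990.5625
  yellow wrinkled: 1761 × 3/16 = 330.1875
  green round: 1761 × 3/16 = 330.1875
  green wrinkled: 1761 × 1/16 = 110.0625
χ² = Σ (O − E)² / E
  yellow round: (998 − 990.5625)² / 990.5625 = 0.0558
  yellow wrinkled: (323 − 330.1875)² / 330.1875 = 0.1565
  green round: (323 − 330.1875)² / 330.1875 = 0.1565
  green wrinkled: (117 − 110.0625)² / 110.0625 = 0.4373
χ² = 0.0558 + 0.1565 + 0.1565 + 0.4373 = 0.8061 ≈ 0.806
Degrees of freedom = 4 − 1 = 3; critical value at α = 0.01 is 11.345.
Since 0.806 < 11.345, we fail to reject the null hypothesis — the data are consistent with the 9:3:3:1 ratio.

0.806; consistent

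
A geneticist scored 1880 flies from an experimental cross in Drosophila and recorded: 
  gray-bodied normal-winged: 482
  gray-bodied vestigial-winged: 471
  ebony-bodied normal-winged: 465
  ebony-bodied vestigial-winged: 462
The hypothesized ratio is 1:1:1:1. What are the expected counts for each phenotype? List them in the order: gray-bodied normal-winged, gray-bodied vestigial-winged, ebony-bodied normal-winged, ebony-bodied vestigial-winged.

470, 470, 470, 470

The 1:1:1:1 ratio has 4 parts, so with N = 1880 the expected counts are:
  gray-bodied normal-winged: 1880 × 1/4 = 470
  gray-bodied vestigial-winged: 1880 × 1/4 = 470
  ebony-bodied normal-winged: 1880 × 1/4 = 470
  ebony-bodied vestigial-winged: 1880 × 1/4 = 470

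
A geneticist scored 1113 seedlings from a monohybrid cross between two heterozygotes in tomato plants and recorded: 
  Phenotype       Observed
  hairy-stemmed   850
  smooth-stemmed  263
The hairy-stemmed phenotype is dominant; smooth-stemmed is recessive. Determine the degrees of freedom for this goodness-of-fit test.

For a monohybrid cross between heterozygotes with complete dominance, the expected phenotypic ratio is 3:1.
A goodness-of-fit test with 2 phenotype classes has df = 2 − 1 = 1.

1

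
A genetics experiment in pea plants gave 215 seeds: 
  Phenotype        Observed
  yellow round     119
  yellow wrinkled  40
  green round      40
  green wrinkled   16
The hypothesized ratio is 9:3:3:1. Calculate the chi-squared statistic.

0.525

Expected counts for N = 215 under a 9:3:3:1 ratio (total parts = 16):
  yellow round: 215 × 9/16 = 120.9375
  yellow wrinkled: 215 × 3/16 = 40.3125
  green round: 215 × 3/16 = 40.3125
  green wrinkled: 215 × 1/16 = 13.4375
χ² = Σ (O − E)² / E
  yellow round: (119 − 120.9375)² / 120.9375 = 0.0310
  yellow wrinkled: (40 − 40.3125)² / 40.3125 = 0.0024
  green round: (40 − 40.3125)² / 40.3125 = 0.0024
  green wrinkled: (16 − 13.4375)² / 13.4375 = 0.4887
χ² = 0.0310 + 0.0024 + 0.0024 + 0.4887 = 0.5245 ≈ 0.525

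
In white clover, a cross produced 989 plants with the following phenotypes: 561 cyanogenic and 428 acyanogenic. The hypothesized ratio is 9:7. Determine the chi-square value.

0.090

Expected counts for N = 989 under a 9:7 ratio (total parts = 16):
  cyanogenic: 989 × 9/16 = 556.3125
  acyanogenic: 989 × 7/16 = 432.6875
χ² = Σ (O − E)² / E
  cyanogenic: (561 − 556.3125)² / 556.3125 = 0.0395
  acyanogenic: (428 − 432.6875)² / 432.6875 = 0.0508
χ² = 0.0395 + 0.0508 = 0.0903 ≈ 0.090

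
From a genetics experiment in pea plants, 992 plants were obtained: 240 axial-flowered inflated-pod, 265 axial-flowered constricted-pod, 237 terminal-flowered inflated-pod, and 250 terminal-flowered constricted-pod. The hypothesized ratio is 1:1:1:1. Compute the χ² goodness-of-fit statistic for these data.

1.927

Under the 1:1:1:1 hypothesis (Σ ratio = 4, N = 992):
  axial-flowered inflated-pod: 992 × 1/4 = 248
  axial-flowered constricted-pod: 992 × 1/4 = 248
  terminal-flowered inflated-pod: 992 × 1/4 = 248
  terminal-flowered constricted-pod: 992 × 1/4 = 248
χ² = Σ (O − E)² / E
  axial-flowered inflated-pod: (240 − 248)² / 248 = 0.2581
  axial-flowered constricted-pod: (265 − 248)² / 248 = 1.1653
  terminal-flowered inflated-pod: (237 − 248)² / 248 = 0.4879
  terminal-flowered constricted-pod: (250 − 248)² / 248 = 0.0161
χ² = 0.2581 + 1.1653 + 0.4879 + 0.0161 = 1.9274 ≈ 1.927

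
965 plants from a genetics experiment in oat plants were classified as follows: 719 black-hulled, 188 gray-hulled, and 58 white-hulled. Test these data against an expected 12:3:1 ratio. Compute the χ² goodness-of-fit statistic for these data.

The 12:3:1 ratio has 16 parts, so with N = 965 the expected counts are:
  black-hulled: 965 × 12/16 = 723.75
  gray-hulled: 965 × 3/16 = 180.9375
  white-hulled: 965 × 1/16 = 60.3125
χ² = Σ (O − E)² / E
  black-hulled: (719 − 723.75)² / 723.75 = 0.0312
  gray-hulled: (188 − 180.9375)² / 180.9375 = 0.2757
  white-hulled: (58 − 60.3125)² / 60.3125 = 0.0887
χ² = 0.0312 + 0.2757 + 0.0887 = 0.3956 ≈ 0.396

0.396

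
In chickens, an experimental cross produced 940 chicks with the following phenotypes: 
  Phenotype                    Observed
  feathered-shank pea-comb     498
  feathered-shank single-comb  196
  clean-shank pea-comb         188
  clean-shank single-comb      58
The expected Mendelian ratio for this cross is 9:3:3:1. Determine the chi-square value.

4.794

Expected counts for N = 940 under a 9:3:3:1 ratio (total parts = 16):
  feathered-shank pea-comb: 940 × 9/16 = 528.75
  feathered-shank single-comb: 940 × 3/16 = 176.25
  clean-shank pea-comb: 940 × 3/16 = 176.25
  clean-shank single-comb: 940 × 1/16 = 58.75
χ² = Σ (O − E)² / E
  feathered-shank pea-comb: (498 − 528.75)² / 528.75 = 1.7883
  feathered-shank single-comb: (196 − 176.25)² / 176.25 = 2.2131
  clean-shank pea-comb: (188 − 176.25)² / 176.25 = 0.7833
  clean-shank single-comb: (58 − 58.75)² / 58.75 = 0.0096
χ² = 1.7883 + 2.2131 + 0.7833 + 0.0096 = 4.7943 ≈ 4.794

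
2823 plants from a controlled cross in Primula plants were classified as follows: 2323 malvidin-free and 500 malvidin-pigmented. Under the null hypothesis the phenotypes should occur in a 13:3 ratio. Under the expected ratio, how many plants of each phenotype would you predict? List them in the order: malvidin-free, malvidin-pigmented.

Under the 13:3 hypothesis (Σ ratio = 16, N = 2823):
  malvidin-free: 2823 × 13/16 = 2293.6875
  malvidin-pigmented: 2823 × 3/16 = 529.3125

2293.6875, 529.3125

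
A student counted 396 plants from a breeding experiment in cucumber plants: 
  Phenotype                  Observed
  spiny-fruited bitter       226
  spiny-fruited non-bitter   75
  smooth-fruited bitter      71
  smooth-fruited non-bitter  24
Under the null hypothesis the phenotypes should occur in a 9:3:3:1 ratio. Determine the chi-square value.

Total ratio parts = 16. Expected numbers out of 396:
  spiny-fruited bitter: 396 × 9/16 = 222.75
  spiny-fruited non-bitter: 396 × 3/16 = 74.25
  smooth-fruited bitter: 396 × 3/16 = 74.25
  smooth-fruited non-bitter: 396 × 1/16 = 24.75
χ² = Σ (O − E)² / E
  spiny-fruited bitter: (226 − 222.75)² / 222.75 = 0.0474
  spiny-fruited non-bitter: (75 − 74.25)² / 74.25 = 0.0076
  smooth-fruited bitter: (71 − 74.25)² / 74.25 = 0.1423
  smooth-fruited non-bitter: (24 − 24.75)² / 24.75 = 0.0227
χ² = 0.0474 + 0.0076 + 0.1423 + 0.0227 = 0.220

0.220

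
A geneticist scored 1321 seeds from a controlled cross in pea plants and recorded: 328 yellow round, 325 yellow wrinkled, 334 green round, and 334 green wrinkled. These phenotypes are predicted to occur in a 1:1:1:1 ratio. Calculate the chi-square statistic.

Under the 1:1:1:1 hypothesis (Σ ratio = 4, N = 1321):
  yellow round: 1321 × 1/4 = 330.25
  yellow wrinkled: 1321 × 1/4 = 330.25
  green round: 1321 × 1/4 = 330.25
  green wrinkled: 1321 × 1/4 = 330.25
χ² = Σ (O − E)² / E
  yellow round: (328 − 330.25)² / 330.25 = 0.0153
  yellow wrinkled: (325 − 330.25)² / 330.25 = 0.0835
  green round: (334 − 330.25)² / 330.25 = 0.0426
  green wrinkled: (334 − 330.25)² / 330.25 = 0.0426
χ² = 0.0153 + 0.0835 + 0.0426 + 0.0426 = 0.184

0.184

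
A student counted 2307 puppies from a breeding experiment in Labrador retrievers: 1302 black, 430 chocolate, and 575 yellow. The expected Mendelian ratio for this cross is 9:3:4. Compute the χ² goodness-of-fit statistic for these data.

Total ratio parts = 16. Expected numbers out of 2307:
  black: 2307 × 9/16 = 1297.6875
  chocolate: 2307 × 3/16 = 432.5625
  yellow: 2307 × 4/16 = 576.75
χ² = Σ (O − E)² / E
  black: (1302 − 1297.6875)² / 1297.6875 = 0.0143
  chocolate: (430 − 432.5625)² / 432.5625 = 0.0152
  yellow: (575 − 576.75)² / 576.75 = 0.0053
χ² = 0.0143 + 0.0152 + 0.0053 = 0.0348 ≈ 0.035

0.035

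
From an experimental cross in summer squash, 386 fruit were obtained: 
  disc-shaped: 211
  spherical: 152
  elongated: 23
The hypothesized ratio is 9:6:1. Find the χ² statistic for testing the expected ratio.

0.588

Under the 9:6:1 hypothesis (Σ ratio = 16, N = 386):
  disc-shaped: 386 × 9/16 = 217.125
  spherical: 386 × 6/16 = 144.75
  elongated: 386 × 1/16 = 24.125
χ² = Σ (O − E)² / E
  disc-shaped: (211 − 217.125)² / 217.125 = 0.1728
  spherical: (152 − 144.75)² / 144.75 = 0.3631
  elongated: (23 − 24.125)² / 24.125 = 0.0525
χ² = 0.1728 + 0.3631 + 0.0525 = 0.5884 ≈ 0.588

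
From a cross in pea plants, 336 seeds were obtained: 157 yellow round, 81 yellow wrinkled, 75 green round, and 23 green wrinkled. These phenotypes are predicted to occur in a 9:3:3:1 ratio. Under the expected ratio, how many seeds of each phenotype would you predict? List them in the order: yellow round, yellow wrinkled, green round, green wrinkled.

189, 63, 63, 21

The 9:3:3:1 ratio has 16 parts, so with N = 336 the expected counts are:
  yellow round: 336 × 9/16 = 189
  yellow wrinkled: 336 × 3/16 = 63
  green round: 336 × 3/16 = 63
  green wrinkled: 336 × 1/16 = 21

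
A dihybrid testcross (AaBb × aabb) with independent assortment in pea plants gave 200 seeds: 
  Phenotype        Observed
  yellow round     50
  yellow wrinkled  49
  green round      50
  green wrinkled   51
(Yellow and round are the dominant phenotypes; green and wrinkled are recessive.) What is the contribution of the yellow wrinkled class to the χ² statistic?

A dihybrid testcross with independent assortment gives a 1:1:1:1 ratio.
Total ratio parts = 4. Expected numbers out of 200:
  yellow round: 200 × 1/4 = 50
  yellow wrinkled: 200 × 1/4 = 50
  green round: 200 × 1/4 = 50
  green wrinkled: 200 × 1/4 = 50
Contribution of yellow wrinkled: (49 − 50)² / 50 = 0.0200

0.020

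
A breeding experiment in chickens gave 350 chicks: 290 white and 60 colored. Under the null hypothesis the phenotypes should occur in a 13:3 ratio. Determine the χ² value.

0.593

Under the 13:3 hypothesis (Σ ratio = 16, N = 350):
  white: 350 × 13/16 = 284.375
  colored: 350 × 3/16 = 65.625
χ² = Σ (O − E)² / E
  white: (290 − 284.375)² / 284.375 = 0.1113
  colored: (60 − 65.625)² / 65.625 = 0.4821
χ² = 0.1113 + 0.4821 = 0.5934 ≈ 0.593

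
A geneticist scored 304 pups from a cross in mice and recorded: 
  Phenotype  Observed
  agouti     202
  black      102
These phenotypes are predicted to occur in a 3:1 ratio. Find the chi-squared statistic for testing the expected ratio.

The 3:1 ratio has 4 parts, so with N = 304 the expected counts are:
  agouti: 304 × 3/4 = 228
  black: 304 × 1/4 = 76
χ² = Σ (O − E)² / E
  agouti: (202 − 228)² / 228 = 2.9649
  black: (102 − 76)² / 76 = 8.8947
χ² = 2.9649 + 8.8947 = 11.8596 ≈ 11.860

11.860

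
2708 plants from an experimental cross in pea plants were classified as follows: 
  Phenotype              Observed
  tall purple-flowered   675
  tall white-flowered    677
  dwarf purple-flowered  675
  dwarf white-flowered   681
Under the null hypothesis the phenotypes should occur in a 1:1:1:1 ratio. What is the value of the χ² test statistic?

0.035

Under the 1:1:1:1 hypothesis (Σ ratio = 4, N = 2708):
  tall purple-flowered: 2708 × 1/4 = 677
  tall white-flowered: 2708 × 1/4 = 677
  dwarf purple-flowered: 2708 × 1/4 = 677
  dwarf white-flowered: 2708 × 1/4 = 677
χ² = Σ (O − E)² / E
  tall purple-flowered: (675 − 677)² / 677 = 0.0059
  tall white-flowered: (677 − 677)² / 677 = 0.0000
  dwarf purple-flowered: (675 − 677)² / 677 = 0.0059
  dwarf white-flowered: (681 − 677)² / 677 = 0.0236
χ² = 0.0059 + 0.0000 + 0.0059 + 0.0236 = 0.0354 ≈ 0.035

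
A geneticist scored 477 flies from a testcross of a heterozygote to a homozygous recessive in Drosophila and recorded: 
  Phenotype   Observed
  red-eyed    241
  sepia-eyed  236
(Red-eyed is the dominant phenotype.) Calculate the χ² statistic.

A testcross of a heterozygote (Aa × aa) gives a 1:1 phenotypic ratio.
Total ratio parts = 2. Expected numbers out of 477:
  red-eyed: 477 × 1/2 = 238.5
  sepia-eyed: 477 × 1/2 = 238.5
χ² = Σ (O − E)² / E
  red-eyed: (241 − 238.5)² / 238.5 = 0.0262
  sepia-eyed: (236 − 238.5)² / 238.5 = 0.0262
χ² = 0.0262 + 0.0262 = 0.0524 ≈ 0.052

0.052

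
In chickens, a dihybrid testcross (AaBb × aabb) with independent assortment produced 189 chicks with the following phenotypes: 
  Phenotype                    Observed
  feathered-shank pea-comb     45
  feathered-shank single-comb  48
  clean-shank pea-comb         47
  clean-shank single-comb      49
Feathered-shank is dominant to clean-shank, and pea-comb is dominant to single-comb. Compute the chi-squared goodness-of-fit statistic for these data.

A dihybrid testcross with independent assortment gives a 1:1:1:1 ratio.
Total ratio parts = 4. Expected numbers out of 189:
  feathered-shank pea-comb: 189 × 1/4 = 47.25
  feathered-shank single-comb: 189 × 1/4 = 47.25
  clean-shank pea-comb: 189 × 1/4 = 47.25
  clean-shank single-comb: 189 × 1/4 = 47.25
χ² = Σ (O − E)² / E
  feathered-shank pea-comb: (45 − 47.25)² / 47.25 = 0.1071
  feathered-shank single-comb: (48 − 47.25)² / 47.25 = 0.0119
  clean-shank pea-comb: (47 − 47.25)² / 47.25 = 0.0013
  clean-shank single-comb: (49 − 47.25)² / 47.25 = 0.0648
χ² = 0.1071 + 0.0119 + 0.0013 + 0.0648 = 0.1851 ≈ 0.185

0.185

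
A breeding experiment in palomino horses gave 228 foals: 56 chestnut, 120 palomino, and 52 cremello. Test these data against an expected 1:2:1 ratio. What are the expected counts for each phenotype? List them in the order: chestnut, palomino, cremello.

57, 114, 57

Under the 1:2:1 hypothesis (Σ ratio = 4, N = 228):
  chestnut: 228 × 1/4 = 57
  palomino: 228 × 2/4 = 114
  cremello: 228 × 1/4 = 57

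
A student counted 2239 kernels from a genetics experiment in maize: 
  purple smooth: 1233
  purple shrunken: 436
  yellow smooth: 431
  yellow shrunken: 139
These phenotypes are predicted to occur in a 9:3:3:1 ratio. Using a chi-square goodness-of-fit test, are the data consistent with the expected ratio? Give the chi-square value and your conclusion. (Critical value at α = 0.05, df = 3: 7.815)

Expected counts for N = 2239 under a 9:3:3:1 ratio (total parts = 16):
  purple smooth: 2239 × 9/16 = 1259.4375
  purple shrunken: 2239 × 3/16 = 419.8125
  yellow smooth: 2239 × 3/16 = 419.8125
  yellow shrunken: 2239 × 1/16 = 139.9375
χ² = Σ (O − E)² / E
  purple smooth: (1233 − 1259.4375)² / 1259.4375 = 0.5550
  purple shrunken: (436 − 419.8125)² / 419.8125 = 0.6242
  yellow smooth: (431 − 419.8125)² / 419.8125 = 0.2981
  yellow shrunken: (139 − 139.9375)² / 139.9375 = 0.0063
χ² = 0.5550 + 0.6242 + 0.2981 + 0.0063 = 1.4836 ≈ 1.484
Degrees of freedom = 4 − 1 = 3; critical value at α = 0.05 is 7.815.
Since 1.484 < 7.815, we fail to reject the null hypothesis — the data are consistent with the 9:3:3:1 ratio.

1.484; consistent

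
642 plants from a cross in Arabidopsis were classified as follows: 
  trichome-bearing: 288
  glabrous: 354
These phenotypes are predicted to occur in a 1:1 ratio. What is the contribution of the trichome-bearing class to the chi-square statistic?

Total ratio parts = 2. Expected numbers out of 642:
  trichome-bearing: 642 × 1/2 = 321
  glabrous: 642 × 1/2 = 321
Contribution of trichome-bearing: (288 − 321)² / 321 = 3.3925

3.393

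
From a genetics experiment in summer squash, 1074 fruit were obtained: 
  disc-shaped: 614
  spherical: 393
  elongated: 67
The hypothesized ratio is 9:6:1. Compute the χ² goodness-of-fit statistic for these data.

0.398

Expected counts for N = 1074 under a 9:6:1 ratio (total parts = 16):
  disc-shaped: 1074 × 9/16 = 604.125
  spherical: 1074 × 6/16 = 402.75
  elongated: 1074 × 1/16 = 67.125
χ² = Σ (O − E)² / E
  disc-shaped: (614 − 604.125)² / 604.125 = 0.1614
  spherical: (393 − 402.75)² / 402.75 = 0.2360
  elongated: (67 − 67.125)² / 67.125 = 0.0002
χ² = 0.1614 + 0.2360 + 0.0002 = 0.3976 ≈ 0.398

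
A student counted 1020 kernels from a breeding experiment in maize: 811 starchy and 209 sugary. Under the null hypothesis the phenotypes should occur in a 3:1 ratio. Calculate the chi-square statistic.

11.064

Total ratio parts = 4. Expected numbers out of 1020:
  starchy: 1020 × 3/4 = 765
  sugary: 1020 × 1/4 = 255
χ² = Σ (O − E)² / E
  starchy: (811 − 765)² / 765 = 2.7660
  sugary: (209 − 255)² / 255 = 8.2980
χ² = 2.7660 + 8.2980 = 11.064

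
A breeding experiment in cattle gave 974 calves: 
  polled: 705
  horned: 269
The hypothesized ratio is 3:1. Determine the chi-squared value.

3.561

Expected counts for N = 974 under a 3:1 ratio (total parts = 4):
  polled: 974 × 3/4 = 730.5
  horned: 974 × 1/4 = 243.5
χ² = Σ (O − E)² / E
  polled: (705 − 730.5)² / 730.5 = 0.8901
  horned: (269 − 243.5)² / 243.5 = 2.6704
χ² = 0.8901 + 2.6704 = 3.5605 ≈ 3.561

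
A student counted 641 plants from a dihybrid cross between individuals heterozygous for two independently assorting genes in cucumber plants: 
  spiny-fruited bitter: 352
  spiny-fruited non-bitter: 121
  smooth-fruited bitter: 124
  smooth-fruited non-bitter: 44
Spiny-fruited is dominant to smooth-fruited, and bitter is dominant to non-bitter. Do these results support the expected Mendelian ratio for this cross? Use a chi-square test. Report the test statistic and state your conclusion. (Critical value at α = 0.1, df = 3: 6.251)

0.717; consistent

A dihybrid F₂ with independent assortment and complete dominance at both loci gives a 9:3:3:1 phenotypic ratio.
The 9:3:3:1 ratio has 16 parts, so with N = 641 the expected counts are:
  spiny-fruited bitter: 641 × 9/16 = 360.5625
  spiny-fruited non-bitter: 641 × 3/16 = 120.1875
  smooth-fruited bitter: 641 × 3/16 = 120.1875
  smooth-fruited non-bitter: 641 × 1/16 = 40.0625
χ² = Σ (O − E)² / E
  spiny-fruited bitter: (352 − 360.5625)² / 360.5625 = 0.2033
  spiny-fruited non-bitter: (121 − 120.1875)² / 120.1875 = 0.0055
  smooth-fruited bitter: (124 − 120.1875)² / 120.1875 = 0.1209
  smooth-fruited non-bitter: (44 − 40.0625)² / 40.0625 = 0.3870
χ² = 0.2033 + 0.0055 + 0.1209 + 0.3870 = 0.7167 ≈ 0.717
Degrees of freedom = 4 − 1 = 3; critical value at α = 0.1 is 6.251.
Since 0.717 < 6.251, we fail to reject the null hypothesis — the data are consistent with the 9:3:3:1 ratio.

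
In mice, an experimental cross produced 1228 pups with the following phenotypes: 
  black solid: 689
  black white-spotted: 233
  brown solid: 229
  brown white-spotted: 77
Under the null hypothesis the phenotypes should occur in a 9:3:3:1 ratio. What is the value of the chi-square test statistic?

0.045

Expected counts for N = 1228 under a 9:3:3:1 ratio (total parts = 16):
  black solid: 1228 × 9/16 = 690.75
  black white-spotted: 1228 × 3/16 = 230.25
  brown solid: 1228 × 3/16 = 230.25
  brown white-spotted: 1228 × 1/16 = 76.75
χ² = Σ (O − E)² / E
  black solid: (689 − 690.75)² / 690.75 = 0.0044
  black white-spotted: (233 − 230.25)² / 230.25 = 0.0328
  brown solid: (229 − 230.25)² / 230.25 = 0.0068
  brown white-spotted: (77 − 76.75)² / 76.75 = 0.0008
χ² = 0.0044 + 0.0328 + 0.0068 + 0.0008 = 0.0448 ≈ 0.045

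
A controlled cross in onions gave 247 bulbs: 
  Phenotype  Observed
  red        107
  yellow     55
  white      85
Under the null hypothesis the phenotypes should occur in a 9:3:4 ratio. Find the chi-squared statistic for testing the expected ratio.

Expected counts for N = 247 under a 9:3:4 ratio (total parts = 16):
  red: 247 × 9/16 = 138.9375
  yellow: 247 × 3/16 = 46.3125
  white: 247 × 4/16 = 61.75
χ² = Σ (O − E)² / E
  red: (107 − 138.9375)² / 138.9375 = 7.3415
  yellow: (55 − 46.3125)² / 46.3125 = 1.6296
  white: (85 − 61.75)² / 61.75 = 8.7540
χ² = 7.3415 + 1.6296 + 8.7540 = 17.7251 ≈ 17.725

17.725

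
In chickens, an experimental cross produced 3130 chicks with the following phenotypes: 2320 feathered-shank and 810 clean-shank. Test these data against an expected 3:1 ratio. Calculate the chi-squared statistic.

Expected counts for N = 3130 under a 3:1 ratio (total parts = 4):
  feathered-shank: 3130 × 3/4 = 2347.5
  clean-shank: 3130 × 1/4 = 782.5
χ² = Σ (O − E)² / E
  feathered-shank: (2320 − 2347.5)² / 2347.5 = 0.3222
  clean-shank: (810 − 782.5)² / 782.5 = 0.9665
χ² = 0.3222 + 0.9665 = 1.2887 ≈ 1.289

1.289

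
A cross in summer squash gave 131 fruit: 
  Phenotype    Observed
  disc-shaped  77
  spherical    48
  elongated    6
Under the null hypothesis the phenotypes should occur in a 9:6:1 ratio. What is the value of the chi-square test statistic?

0.759

Under the 9:6:1 hypothesis (Σ ratio = 16, N = 131):
  disc-shaped: 131 × 9/16 = 73.6875
  spherical: 131 × 6/16 = 49.125
  elongated: 131 × 1/16 = 8.1875
χ² = Σ (O − E)² / E
  disc-shaped: (77 − 73.6875)² / 73.6875 = 0.1489
  spherical: (48 − 49.125)² / 49.125 = 0.0258
  elongated: (6 − 8.1875)² / 8.1875 = 0.5844
χ² = 0.1489 + 0.0258 + 0.5844 = 0.7591 ≈ 0.759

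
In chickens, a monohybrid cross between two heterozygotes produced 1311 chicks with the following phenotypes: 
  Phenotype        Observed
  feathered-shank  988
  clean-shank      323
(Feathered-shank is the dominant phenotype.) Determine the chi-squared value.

0.092

For a monohybrid cross between heterozygotes with complete dominance, the expected phenotypic ratio is 3:1.
Total ratio parts = 4. Expected numbers out of 1311:
  feathered-shank: 1311 × 3/4 = 983.25
  clean-shank: 1311 × 1/4 = 327.75
χ² = Σ (O − E)² / E
  feathered-shank: (988 − 983.25)² / 983.25 = 0.0229
  clean-shank: (323 − 327.75)² / 327.75 = 0.0688
χ² = 0.0229 + 0.0688 = 0.0917 ≈ 0.092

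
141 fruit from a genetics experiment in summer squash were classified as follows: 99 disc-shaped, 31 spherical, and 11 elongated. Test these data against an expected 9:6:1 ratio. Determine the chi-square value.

Under the 9:6:1 hypothesis (Σ ratio = 16, N = 141):
  disc-shaped: 141 × 9/16 = 79.3125
  spherical: 141 × 6/16 = 52.875
  elongated: 141 × 1/16 = 8.8125
χ² = Σ (O − E)² / E
  disc-shaped: (99 − 79.3125)² / 79.3125 = 4.8870
  spherical: (31 − 52.875)² / 52.875 = 9.0499
  elongated: (11 − 8.8125)² / 8.8125 = 0.5430
χ² = 4.8870 + 9.0499 + 0.5430 = 14.4799 ≈ 14.480

14.480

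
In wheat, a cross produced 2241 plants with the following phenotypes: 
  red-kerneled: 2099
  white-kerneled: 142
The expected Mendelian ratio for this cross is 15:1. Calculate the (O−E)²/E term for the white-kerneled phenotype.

Under the 15:1 hypothesis (Σ ratio = 16, N = 2241):
  red-kerneled: 2241 × 15/16 = 2100.9375
  white-kerneled: 2241 × 1/16 = 140.0625
Contribution of white-kerneled: (142 − 140.0625)² / 140.0625 = 0.0268

0.027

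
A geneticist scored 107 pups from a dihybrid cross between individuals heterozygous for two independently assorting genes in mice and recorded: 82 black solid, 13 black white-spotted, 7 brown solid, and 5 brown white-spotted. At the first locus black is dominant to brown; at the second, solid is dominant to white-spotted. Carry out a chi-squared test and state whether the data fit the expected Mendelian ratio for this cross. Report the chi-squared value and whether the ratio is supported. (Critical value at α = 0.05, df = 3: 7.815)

19.322; not consistent

A dihybrid F₂ with independent assortment and complete dominance at both loci gives a 9:3:3:1 phenotypic ratio.
Expected counts for N = 107 under a 9:3:3:1 ratio (total parts = 16):
  black solid: 107 × 9/16 = 60.1875
  black white-spotted: 107 × 3/16 = 20.0625
  brown solid: 107 × 3/16 = 20.0625
  brown white-spotted: 107 × 1/16 = 6.6875
χ² = Σ (O − E)² / E
  black solid: (82 − 60.1875)² / 60.1875 = 7.9050
  black white-spotted: (13 − 20.0625)² / 20.0625 = 2.4862
  brown solid: (7 − 20.0625)² / 20.0625 = 8.5049
  brown white-spotted: (5 − 6.6875)² / 6.6875 = 0.4258
χ² = 7.9050 + 2.4862 + 8.5049 + 0.4258 = 19.3219 ≈ 19.322
Degrees of freedom = 4 − 1 = 3; critical value at α = 0.05 is 7.815.
Since 19.322 > 7.815, we reject the null hypothesis — the data do not fit the 9:3:3:1 ratio.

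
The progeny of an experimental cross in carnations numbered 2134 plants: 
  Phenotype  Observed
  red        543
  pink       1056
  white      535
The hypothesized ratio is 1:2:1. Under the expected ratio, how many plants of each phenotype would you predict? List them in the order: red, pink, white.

Expected counts for N = 2134 under a 1:2:1 ratio (total parts = 4):
  red: 2134 × 1/4 = 533.5
  pink: 2134 × 2/4 = 1067
  white: 2134 × 1/4 = 533.5

533.5, 1067, 533.5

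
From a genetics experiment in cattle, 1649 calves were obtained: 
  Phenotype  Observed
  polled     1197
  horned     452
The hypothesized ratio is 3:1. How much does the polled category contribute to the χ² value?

The 3:1 ratio has 4 parts, so with N = 1649 the expected counts are:
  polled: 1649 × 3/4 = 1236.75
  horned: 1649 × 1/4 = 412.25
Contribution of polled: (1197 − 1236.75)² / 1236.75 = 1.2776

1.278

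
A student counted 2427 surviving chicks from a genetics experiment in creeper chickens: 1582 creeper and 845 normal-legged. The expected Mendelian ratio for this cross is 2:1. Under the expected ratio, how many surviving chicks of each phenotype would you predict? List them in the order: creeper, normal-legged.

The 2:1 ratio has 3 parts, so with N = 2427 the expected counts are:
  creeper: 2427 × 2/3 = 1618
  normal-legged: 2427 × 1/3 = 809

1618, 809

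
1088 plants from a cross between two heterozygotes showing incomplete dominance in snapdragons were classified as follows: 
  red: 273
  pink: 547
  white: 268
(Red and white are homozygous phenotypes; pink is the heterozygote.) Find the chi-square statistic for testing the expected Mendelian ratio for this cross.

0.079

With incomplete dominance, a heterozygote × heterozygote cross gives a 1:2:1 phenotypic ratio.
Under the 1:2:1 hypothesis (Σ ratio = 4, N = 1088):
  red: 1088 × 1/4 = 272
  pink: 1088 × 2/4 = 544
  white: 1088 × 1/4 = 272
χ² = Σ (O − E)² / E
  red: (273 − 272)² / 272 = 0.0037
  pink: (547 − 544)² / 544 = 0.0165
  white: (268 − 272)² / 272 = 0.0588
χ² = 0.0037 + 0.0165 + 0.0588 = 0.079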